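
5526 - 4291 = 1235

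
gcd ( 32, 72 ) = 8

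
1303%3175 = 1303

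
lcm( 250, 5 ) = 250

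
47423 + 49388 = 96811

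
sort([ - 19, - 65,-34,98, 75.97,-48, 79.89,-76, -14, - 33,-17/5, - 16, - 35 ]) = [-76, - 65,-48,-35 ,-34,-33,  -  19,- 16,-14, -17/5, 75.97, 79.89 , 98 ]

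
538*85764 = 46141032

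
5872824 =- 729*( - 8056 )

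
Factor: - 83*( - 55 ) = 4565=5^1*11^1*83^1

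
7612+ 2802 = 10414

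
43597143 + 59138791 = 102735934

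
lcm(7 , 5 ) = 35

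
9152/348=2288/87  =  26.30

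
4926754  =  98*50273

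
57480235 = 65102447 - 7622212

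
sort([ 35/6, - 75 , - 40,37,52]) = [ - 75, - 40,35/6, 37,52 ] 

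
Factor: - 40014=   -2^1*3^4*13^1 * 19^1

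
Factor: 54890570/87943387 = 2^1*5^1*7^( - 1) *379^1*2069^1*1794763^(- 1) = 7841510/12563341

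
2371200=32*74100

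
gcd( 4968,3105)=621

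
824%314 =196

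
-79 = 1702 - 1781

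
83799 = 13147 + 70652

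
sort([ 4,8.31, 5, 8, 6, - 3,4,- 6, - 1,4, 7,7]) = [ - 6,-3, - 1, 4,4 , 4,5, 6 , 7, 7, 8, 8.31]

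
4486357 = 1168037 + 3318320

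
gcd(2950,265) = 5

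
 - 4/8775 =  - 1 + 8771/8775 =-0.00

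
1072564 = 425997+646567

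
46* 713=32798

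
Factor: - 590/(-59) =2^1*5^1=10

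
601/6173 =601/6173 = 0.10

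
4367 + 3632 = 7999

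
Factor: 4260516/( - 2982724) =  - 3^1*13^1 * 31^1 * 79^( - 1 )*881^1 * 9439^(  -  1) = -1065129/745681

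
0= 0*5349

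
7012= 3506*2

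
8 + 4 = 12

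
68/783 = 68/783 = 0.09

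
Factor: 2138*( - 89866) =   -  192133508 = - 2^2*7^3*131^1*1069^1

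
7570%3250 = 1070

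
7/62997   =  7/62997 = 0.00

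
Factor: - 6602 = -2^1  *  3301^1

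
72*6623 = 476856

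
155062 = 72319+82743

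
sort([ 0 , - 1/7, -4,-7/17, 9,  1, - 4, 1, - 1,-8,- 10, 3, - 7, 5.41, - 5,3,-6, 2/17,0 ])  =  [-10, - 8 , - 7, - 6, - 5, - 4,-4,-1,  -  7/17, - 1/7, 0, 0, 2/17,1, 1,3, 3, 5.41,9 ]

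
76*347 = 26372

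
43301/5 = 43301/5 = 8660.20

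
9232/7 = 9232/7 = 1318.86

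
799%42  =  1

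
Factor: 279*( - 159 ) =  - 3^3*31^1*53^1 = -44361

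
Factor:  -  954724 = - 2^2*238681^1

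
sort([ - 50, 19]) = [ - 50, 19]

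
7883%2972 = 1939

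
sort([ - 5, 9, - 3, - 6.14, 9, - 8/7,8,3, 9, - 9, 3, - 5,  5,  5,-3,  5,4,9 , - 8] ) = [- 9, -8,  -  6.14,  -  5, - 5, - 3 ,- 3, -8/7,3,3,4 , 5,5, 5,8,  9,9,9,9] 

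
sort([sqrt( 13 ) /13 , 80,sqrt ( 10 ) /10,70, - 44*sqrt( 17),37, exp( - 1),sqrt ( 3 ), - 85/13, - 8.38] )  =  [ - 44*sqrt(17) , - 8.38,  -  85/13  ,  sqrt( 13)/13, sqrt (10 ) /10, exp (- 1),  sqrt ( 3), 37, 70, 80]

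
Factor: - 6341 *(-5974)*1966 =74474309444= 2^2 * 17^1 * 29^1*103^1*373^1 * 983^1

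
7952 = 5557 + 2395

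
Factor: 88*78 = 2^4*3^1*11^1*13^1= 6864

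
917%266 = 119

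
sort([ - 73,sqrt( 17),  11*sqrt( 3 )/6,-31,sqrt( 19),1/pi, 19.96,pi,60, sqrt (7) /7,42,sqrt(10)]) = [-73, - 31, 1/pi,sqrt(7 )/7,pi, sqrt(10 ) , 11*sqrt(3 ) /6, sqrt( 17 ), sqrt(19), 19.96,42, 60] 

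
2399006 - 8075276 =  - 5676270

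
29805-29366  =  439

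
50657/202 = 50657/202 = 250.78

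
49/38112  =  49/38112 = 0.00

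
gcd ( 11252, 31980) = 4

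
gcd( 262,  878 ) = 2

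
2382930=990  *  2407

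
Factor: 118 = 2^1*59^1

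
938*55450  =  52012100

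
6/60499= 6/60499 = 0.00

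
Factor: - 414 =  - 2^1*3^2 * 23^1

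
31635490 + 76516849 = 108152339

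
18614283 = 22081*843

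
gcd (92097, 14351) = 1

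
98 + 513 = 611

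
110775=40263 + 70512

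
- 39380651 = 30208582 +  - 69589233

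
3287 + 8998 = 12285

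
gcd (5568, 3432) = 24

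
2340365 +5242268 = 7582633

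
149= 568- 419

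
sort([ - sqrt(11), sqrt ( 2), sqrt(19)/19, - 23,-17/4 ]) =[ - 23, - 17/4, - sqrt (11 ),sqrt(19) /19,  sqrt(2)]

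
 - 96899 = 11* ( - 8809 )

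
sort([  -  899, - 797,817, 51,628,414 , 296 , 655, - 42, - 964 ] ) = [- 964, - 899,  -  797,-42 , 51,296,414,628,655, 817 ] 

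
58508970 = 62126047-3617077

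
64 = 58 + 6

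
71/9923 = 71/9923 = 0.01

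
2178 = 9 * 242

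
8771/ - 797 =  - 8771/797 = -11.01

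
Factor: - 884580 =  - 2^2*3^1*5^1 * 23^1*641^1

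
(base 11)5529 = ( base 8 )16173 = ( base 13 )341B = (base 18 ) 1491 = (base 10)7291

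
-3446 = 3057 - 6503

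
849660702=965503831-115843129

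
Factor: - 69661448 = -2^3*19^2*24121^1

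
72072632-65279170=6793462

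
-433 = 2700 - 3133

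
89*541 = 48149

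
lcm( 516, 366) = 31476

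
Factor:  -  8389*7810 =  - 2^1*5^1*11^1 * 71^1*8389^1  =  - 65518090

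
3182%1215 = 752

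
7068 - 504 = 6564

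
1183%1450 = 1183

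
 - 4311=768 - 5079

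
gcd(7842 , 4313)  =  1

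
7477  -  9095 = -1618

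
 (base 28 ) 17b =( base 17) 375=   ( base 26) 1c3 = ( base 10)991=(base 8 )1737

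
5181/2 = 2590 + 1/2 = 2590.50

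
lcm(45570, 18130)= 1686090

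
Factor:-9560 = -2^3*5^1*239^1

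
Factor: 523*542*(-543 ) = - 2^1 *3^1*181^1*271^1*523^1 = - 153922038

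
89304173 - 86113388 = 3190785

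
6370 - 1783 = 4587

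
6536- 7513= - 977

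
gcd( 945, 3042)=9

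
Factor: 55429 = 11^1*5039^1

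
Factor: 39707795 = 5^1*89^1*89231^1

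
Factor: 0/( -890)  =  0^1 =0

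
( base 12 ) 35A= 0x1F6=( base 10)502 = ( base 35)ec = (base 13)2c8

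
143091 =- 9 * (-15899 )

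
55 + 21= 76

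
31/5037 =31/5037=0.01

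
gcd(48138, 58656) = 6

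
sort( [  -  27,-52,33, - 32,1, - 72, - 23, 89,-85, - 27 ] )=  [ - 85,-72, - 52,-32, - 27, - 27,-23,  1,33,89] 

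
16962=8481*2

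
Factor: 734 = 2^1*367^1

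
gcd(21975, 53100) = 75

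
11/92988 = 11/92988 = 0.00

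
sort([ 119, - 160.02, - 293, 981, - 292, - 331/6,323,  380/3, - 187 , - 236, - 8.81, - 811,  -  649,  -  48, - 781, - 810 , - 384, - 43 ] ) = [  -  811,-810, - 781,-649, - 384, - 293,-292 , - 236, - 187, - 160.02, - 331/6, - 48, - 43, - 8.81,119,380/3,323,981 ] 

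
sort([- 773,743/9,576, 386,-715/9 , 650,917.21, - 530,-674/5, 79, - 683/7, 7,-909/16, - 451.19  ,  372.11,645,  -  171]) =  [-773,- 530,-451.19 , - 171, - 674/5 ,-683/7 , - 715/9 , - 909/16, 7, 79,743/9, 372.11,  386,576, 645, 650, 917.21 ] 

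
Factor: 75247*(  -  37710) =- 2837564370 = - 2^1* 3^2*5^1*47^1*419^1*1601^1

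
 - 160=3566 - 3726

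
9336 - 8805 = 531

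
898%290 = 28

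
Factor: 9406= 2^1*4703^1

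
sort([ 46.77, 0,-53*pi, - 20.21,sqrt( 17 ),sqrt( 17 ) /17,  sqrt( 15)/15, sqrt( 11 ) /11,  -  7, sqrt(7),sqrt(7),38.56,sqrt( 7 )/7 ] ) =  [ - 53*pi,-20.21, - 7,0,  sqrt(17)/17,sqrt(15 )/15, sqrt(11 ) /11,  sqrt( 7 ) /7,sqrt( 7),sqrt(7 ), sqrt( 17),38.56, 46.77]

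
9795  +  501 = 10296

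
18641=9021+9620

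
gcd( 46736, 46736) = 46736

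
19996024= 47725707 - 27729683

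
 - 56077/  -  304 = 184 + 141/304 =184.46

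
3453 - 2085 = 1368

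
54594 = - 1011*( -54) 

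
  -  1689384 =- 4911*344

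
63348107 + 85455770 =148803877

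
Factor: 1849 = 43^2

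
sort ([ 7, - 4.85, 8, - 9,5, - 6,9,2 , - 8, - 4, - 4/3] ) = [ -9, - 8,-6, - 4.85, - 4, - 4/3,2, 5, 7, 8, 9 ] 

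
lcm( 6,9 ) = 18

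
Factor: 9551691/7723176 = 3183897/2574392 =2^( - 3)*3^1*307^1*3457^1*321799^(-1) 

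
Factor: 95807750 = 2^1*5^3*17^1*22543^1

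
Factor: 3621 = 3^1*17^1 * 71^1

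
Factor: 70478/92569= 2^1 *131^1*269^1*92569^( - 1 )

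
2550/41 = 2550/41=62.20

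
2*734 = 1468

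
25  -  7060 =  - 7035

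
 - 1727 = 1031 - 2758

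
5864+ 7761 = 13625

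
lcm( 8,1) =8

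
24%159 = 24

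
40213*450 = 18095850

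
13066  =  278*47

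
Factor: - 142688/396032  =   - 49/136 = - 2^( - 3)*7^2*17^ ( - 1) 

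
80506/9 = 80506/9  =  8945.11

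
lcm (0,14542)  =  0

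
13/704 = 13/704 = 0.02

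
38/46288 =19/23144=0.00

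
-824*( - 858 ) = 706992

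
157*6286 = 986902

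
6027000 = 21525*280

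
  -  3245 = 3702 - 6947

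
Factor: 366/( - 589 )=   -  2^1 *3^1* 19^ ( - 1)*  31^ ( -1)* 61^1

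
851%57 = 53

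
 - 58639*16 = - 938224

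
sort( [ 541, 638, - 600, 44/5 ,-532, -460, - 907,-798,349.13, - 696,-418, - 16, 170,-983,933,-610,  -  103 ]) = [-983,-907, - 798, - 696, - 610,-600,-532, - 460, - 418 , - 103,-16 , 44/5, 170,349.13,541,638, 933]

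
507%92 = 47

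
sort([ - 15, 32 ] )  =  [ - 15, 32] 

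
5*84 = 420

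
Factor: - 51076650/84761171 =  -2^1*3^1*5^2*11^( - 1)*29^( - 1 )*37^1*9203^1*265709^( - 1) 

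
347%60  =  47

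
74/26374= 37/13187=0.00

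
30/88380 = 1/2946 = 0.00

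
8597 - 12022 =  - 3425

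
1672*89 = 148808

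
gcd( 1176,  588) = 588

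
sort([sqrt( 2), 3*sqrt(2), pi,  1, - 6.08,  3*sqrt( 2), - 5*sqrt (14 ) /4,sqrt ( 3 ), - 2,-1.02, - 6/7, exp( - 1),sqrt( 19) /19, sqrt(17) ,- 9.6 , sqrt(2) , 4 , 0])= [ - 9.6, - 6.08, - 5*sqrt(14 ) /4, - 2,-1.02, - 6/7,  0,sqrt(19) /19,exp( - 1), 1,sqrt( 2) , sqrt(2), sqrt(3),pi, 4, sqrt (17), 3*sqrt( 2),  3*sqrt(2) ] 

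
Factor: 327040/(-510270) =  - 448/699 = -2^6*3^( - 1 )*7^1*233^(-1)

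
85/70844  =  85/70844=   0.00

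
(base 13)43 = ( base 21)2d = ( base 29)1q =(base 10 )55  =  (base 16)37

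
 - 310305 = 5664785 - 5975090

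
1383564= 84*16471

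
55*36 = 1980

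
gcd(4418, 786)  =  2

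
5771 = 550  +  5221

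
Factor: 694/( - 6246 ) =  -1/9 =- 3^(- 2) 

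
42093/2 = 21046+ 1/2 = 21046.50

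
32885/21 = 32885/21 = 1565.95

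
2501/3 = 833 + 2/3=833.67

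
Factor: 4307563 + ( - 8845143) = -2^2 * 5^1*19^1*11941^1=   - 4537580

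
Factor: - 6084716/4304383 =-2^2*11^1 * 17^( - 1)*29^( - 1 )*8731^ ( - 1)*138289^1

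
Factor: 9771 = 3^1 * 3257^1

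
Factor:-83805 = - 3^1 * 5^1 * 37^1 * 151^1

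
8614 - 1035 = 7579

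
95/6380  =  19/1276 = 0.01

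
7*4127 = 28889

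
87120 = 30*2904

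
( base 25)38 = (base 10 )83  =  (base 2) 1010011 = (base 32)2J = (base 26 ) 35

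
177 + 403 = 580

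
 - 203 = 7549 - 7752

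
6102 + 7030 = 13132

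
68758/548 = 125 + 129/274=125.47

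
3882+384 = 4266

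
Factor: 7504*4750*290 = 10336760000=2^6*5^4 * 7^1*19^1* 29^1*67^1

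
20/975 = 4/195 = 0.02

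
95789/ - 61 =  - 95789/61 = - 1570.31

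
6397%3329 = 3068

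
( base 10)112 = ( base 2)1110000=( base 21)57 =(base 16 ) 70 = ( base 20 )5c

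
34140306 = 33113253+1027053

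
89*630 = 56070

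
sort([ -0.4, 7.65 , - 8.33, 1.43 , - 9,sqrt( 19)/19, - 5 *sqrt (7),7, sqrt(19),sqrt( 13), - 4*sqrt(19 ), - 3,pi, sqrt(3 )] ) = [ - 4 * sqrt(19), - 5*sqrt( 7), - 9, - 8.33,  -  3, - 0.4, sqrt (19 )/19,1.43, sqrt(3), pi,  sqrt(13),sqrt( 19),7,  7.65]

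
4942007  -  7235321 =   -  2293314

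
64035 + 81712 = 145747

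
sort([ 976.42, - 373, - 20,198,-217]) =[  -  373, - 217,  -  20, 198,  976.42]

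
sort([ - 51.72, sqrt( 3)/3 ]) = [ - 51.72,  sqrt(3 )/3 ]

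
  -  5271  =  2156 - 7427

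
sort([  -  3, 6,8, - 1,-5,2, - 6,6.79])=[-6,  -  5, - 3 ,-1,2,  6,6.79,8]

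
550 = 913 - 363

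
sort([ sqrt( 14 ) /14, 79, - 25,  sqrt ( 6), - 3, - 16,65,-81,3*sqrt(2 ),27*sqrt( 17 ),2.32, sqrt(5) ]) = [ -81, - 25, - 16,  -  3, sqrt( 14 )/14,sqrt (5), 2.32, sqrt ( 6 ),3*sqrt(2),65,79 , 27*sqrt( 17 )]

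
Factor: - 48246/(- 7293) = 2^1*13^ ( - 1)* 43^1 = 86/13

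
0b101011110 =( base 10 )350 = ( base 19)i8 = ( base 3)110222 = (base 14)1b0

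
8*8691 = 69528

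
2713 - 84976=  - 82263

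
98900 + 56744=155644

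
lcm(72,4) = 72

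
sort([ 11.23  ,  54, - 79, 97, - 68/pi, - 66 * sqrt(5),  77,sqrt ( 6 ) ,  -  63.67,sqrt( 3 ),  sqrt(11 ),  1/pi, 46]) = [ - 66*sqrt( 5 ), - 79, - 63.67, - 68/pi,1/pi , sqrt( 3 ),sqrt( 6),sqrt( 11), 11.23,46,54, 77, 97 ] 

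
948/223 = 948/223= 4.25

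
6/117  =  2/39 = 0.05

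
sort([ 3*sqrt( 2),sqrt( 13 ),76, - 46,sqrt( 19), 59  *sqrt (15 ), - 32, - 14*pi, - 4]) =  [ - 46 , - 14*pi,-32, - 4,sqrt( 13),3*sqrt( 2) , sqrt( 19) , 76, 59* sqrt(15 )]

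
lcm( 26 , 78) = 78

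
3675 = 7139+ - 3464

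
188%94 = 0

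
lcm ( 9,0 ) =0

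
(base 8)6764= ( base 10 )3572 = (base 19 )9H0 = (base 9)4808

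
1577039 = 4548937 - 2971898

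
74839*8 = 598712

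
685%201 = 82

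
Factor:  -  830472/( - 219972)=2^1*23^ ( - 1 )*797^(-1 )*34603^1= 69206/18331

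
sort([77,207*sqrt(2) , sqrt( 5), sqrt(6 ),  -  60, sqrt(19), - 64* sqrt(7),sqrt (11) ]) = [ - 64*sqrt( 7), - 60, sqrt( 5 ),sqrt( 6), sqrt(11 ),sqrt(19), 77,  207*sqrt(2 ) ] 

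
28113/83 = 338 + 59/83 = 338.71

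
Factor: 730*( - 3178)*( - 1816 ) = 4213011040 = 2^5* 5^1* 7^1*73^1 * 227^2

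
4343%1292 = 467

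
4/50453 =4/50453  =  0.00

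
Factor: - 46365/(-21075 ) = 5^ ( - 1) * 11^1 = 11/5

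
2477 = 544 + 1933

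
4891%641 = 404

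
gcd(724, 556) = 4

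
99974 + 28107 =128081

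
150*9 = 1350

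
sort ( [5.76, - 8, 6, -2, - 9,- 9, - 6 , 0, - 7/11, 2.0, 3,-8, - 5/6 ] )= [ - 9, - 9, - 8, - 8, - 6 , - 2, - 5/6, - 7/11 , 0, 2.0,3 , 5.76, 6] 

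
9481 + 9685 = 19166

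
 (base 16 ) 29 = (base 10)41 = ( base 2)101001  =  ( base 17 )27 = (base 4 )221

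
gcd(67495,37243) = 1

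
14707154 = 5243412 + 9463742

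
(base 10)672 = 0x2a0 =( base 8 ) 1240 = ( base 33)KC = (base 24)140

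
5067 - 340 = 4727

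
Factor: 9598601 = 211^1*45491^1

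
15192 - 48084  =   - 32892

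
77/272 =77/272 = 0.28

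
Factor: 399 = 3^1 * 7^1  *  19^1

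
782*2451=1916682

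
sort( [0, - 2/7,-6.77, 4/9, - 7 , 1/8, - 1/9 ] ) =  [ -7,-6.77,-2/7, - 1/9, 0 , 1/8,4/9] 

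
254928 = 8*31866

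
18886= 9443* 2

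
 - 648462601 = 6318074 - 654780675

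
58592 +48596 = 107188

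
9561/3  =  3187 = 3187.00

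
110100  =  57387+52713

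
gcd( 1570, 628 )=314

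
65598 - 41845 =23753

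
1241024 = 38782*32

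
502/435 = 1 + 67/435 = 1.15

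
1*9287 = 9287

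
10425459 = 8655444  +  1770015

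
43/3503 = 43/3503  =  0.01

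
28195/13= 2168 + 11/13 = 2168.85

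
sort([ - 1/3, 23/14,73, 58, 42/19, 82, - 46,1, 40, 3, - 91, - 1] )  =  [-91, - 46, - 1,- 1/3,1,23/14,42/19, 3, 40, 58, 73, 82 ] 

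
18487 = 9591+8896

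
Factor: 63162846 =2^1*3^2*181^1*19387^1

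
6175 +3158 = 9333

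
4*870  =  3480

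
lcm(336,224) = 672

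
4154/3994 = 1+80/1997=1.04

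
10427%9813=614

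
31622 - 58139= - 26517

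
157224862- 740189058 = - 582964196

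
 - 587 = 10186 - 10773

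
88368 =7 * 12624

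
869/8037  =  869/8037= 0.11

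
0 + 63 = 63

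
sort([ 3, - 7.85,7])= [ - 7.85, 3, 7] 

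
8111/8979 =8111/8979  =  0.90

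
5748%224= 148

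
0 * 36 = 0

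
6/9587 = 6/9587 = 0.00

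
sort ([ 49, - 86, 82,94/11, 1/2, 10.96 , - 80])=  [-86 , - 80,1/2,  94/11,  10.96, 49, 82]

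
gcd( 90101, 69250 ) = 1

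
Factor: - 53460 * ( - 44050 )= 2^3*3^5 * 5^3*11^1*881^1 = 2354913000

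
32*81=2592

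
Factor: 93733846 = 2^1*46866923^1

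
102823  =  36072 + 66751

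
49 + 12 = 61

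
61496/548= 112+30/137 = 112.22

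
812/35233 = 812/35233 = 0.02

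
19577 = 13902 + 5675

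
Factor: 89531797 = 89531797^1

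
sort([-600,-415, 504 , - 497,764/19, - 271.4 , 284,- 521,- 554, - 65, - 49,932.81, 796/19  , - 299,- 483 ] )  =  [ - 600,-554, - 521, - 497, - 483,-415, - 299, - 271.4, - 65, - 49, 764/19, 796/19,284, 504 , 932.81 ] 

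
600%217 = 166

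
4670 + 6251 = 10921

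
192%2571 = 192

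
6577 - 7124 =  - 547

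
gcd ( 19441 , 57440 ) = 1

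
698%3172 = 698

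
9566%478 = 6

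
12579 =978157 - 965578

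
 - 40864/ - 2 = 20432/1= 20432.00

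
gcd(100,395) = 5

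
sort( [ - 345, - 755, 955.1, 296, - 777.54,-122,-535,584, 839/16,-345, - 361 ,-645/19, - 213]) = [ - 777.54, - 755, - 535,  -  361 , - 345,-345, - 213, - 122,-645/19, 839/16, 296 , 584,955.1] 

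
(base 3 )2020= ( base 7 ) 114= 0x3C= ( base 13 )48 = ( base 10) 60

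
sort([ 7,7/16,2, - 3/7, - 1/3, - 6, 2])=[ - 6, - 3/7 , - 1/3,7/16, 2, 2, 7 ]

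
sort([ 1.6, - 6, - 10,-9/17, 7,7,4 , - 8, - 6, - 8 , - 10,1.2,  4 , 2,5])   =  [ -10, - 10,-8,- 8, - 6,-6, -9/17,1.2, 1.6, 2, 4, 4, 5, 7, 7]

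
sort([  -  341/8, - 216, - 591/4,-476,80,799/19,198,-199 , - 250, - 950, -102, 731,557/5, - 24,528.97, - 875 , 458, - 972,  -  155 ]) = [-972,-950, - 875,-476, - 250, - 216,-199, - 155, - 591/4, - 102,-341/8, - 24,799/19,80, 557/5,  198,458,528.97,731]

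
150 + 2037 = 2187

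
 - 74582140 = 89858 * ( - 830)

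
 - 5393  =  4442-9835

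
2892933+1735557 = 4628490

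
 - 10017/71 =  - 142 + 65/71 = - 141.08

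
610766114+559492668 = 1170258782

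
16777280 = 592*28340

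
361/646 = 19/34 = 0.56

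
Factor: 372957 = 3^1* 13^1 * 73^1*131^1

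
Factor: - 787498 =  - 2^1*393749^1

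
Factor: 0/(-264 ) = 0^1 = 0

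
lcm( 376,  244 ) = 22936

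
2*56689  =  113378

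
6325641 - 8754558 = -2428917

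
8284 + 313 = 8597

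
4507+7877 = 12384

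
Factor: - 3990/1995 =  - 2^1 = - 2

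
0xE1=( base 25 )90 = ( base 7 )441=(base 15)100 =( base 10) 225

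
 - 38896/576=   - 2431/36=- 67.53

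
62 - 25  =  37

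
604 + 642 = 1246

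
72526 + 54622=127148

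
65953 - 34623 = 31330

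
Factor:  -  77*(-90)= 2^1*3^2*5^1*7^1*11^1 = 6930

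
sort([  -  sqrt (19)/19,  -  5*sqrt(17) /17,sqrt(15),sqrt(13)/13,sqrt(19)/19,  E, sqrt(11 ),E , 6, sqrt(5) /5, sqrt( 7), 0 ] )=[-5*sqrt( 17)/17,  -  sqrt(  19) /19, 0,sqrt(19)/19, sqrt(  13) /13,sqrt(5 )/5,sqrt(7),E,E,sqrt(11),sqrt(15), 6] 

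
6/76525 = 6/76525  =  0.00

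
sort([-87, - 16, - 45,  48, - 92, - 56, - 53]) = [ -92, - 87, - 56, - 53, - 45, - 16,48 ]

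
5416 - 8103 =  - 2687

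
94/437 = 94/437 = 0.22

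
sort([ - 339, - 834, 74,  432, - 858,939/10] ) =[-858,  -  834, -339,74, 939/10, 432 ]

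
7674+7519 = 15193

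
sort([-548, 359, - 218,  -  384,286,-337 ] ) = [ -548, - 384, - 337, -218,286 , 359]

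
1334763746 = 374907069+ 959856677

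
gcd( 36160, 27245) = 5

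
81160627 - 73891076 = 7269551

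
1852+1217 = 3069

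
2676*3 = 8028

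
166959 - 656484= - 489525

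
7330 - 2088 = 5242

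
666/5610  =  111/935= 0.12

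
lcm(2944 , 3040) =279680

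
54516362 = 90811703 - 36295341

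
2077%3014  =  2077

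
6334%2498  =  1338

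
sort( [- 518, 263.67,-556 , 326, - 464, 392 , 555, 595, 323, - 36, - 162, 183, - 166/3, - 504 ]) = [-556, - 518, - 504, - 464, - 162, - 166/3, - 36,  183,263.67, 323, 326,392, 555, 595 ]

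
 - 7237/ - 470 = 7237/470 =15.40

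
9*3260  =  29340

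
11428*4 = 45712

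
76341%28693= 18955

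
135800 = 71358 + 64442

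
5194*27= 140238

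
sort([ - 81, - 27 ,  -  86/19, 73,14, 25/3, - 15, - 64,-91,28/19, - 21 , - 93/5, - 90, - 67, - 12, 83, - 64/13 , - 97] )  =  [ - 97, - 91,-90, - 81, - 67 , - 64,- 27,-21, - 93/5, - 15, - 12, - 64/13,  -  86/19, 28/19, 25/3, 14, 73, 83]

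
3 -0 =3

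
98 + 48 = 146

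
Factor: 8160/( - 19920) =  - 2^1*17^1*83^(  -  1) = - 34/83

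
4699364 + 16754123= 21453487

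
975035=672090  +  302945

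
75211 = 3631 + 71580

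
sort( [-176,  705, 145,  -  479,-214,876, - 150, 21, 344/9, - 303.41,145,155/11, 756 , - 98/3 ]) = [ - 479, - 303.41,-214,  -  176, - 150 ,  -  98/3, 155/11, 21 , 344/9, 145, 145, 705,  756, 876 ] 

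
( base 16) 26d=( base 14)325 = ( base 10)621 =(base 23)140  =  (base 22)165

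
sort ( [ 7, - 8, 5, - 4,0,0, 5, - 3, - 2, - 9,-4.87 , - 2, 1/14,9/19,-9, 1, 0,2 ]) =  [ - 9,- 9, - 8, - 4.87 , - 4,-3, - 2, - 2, 0 , 0, 0,  1/14, 9/19,1, 2, 5, 5,7 ] 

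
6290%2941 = 408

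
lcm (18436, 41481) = 165924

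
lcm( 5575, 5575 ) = 5575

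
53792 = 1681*32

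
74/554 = 37/277 = 0.13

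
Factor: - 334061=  - 7^1*  13^1*3671^1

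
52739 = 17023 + 35716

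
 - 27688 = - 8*3461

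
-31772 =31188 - 62960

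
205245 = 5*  41049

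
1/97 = 1/97=0.01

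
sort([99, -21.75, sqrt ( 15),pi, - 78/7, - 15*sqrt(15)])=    [-15* sqrt(15), - 21.75,-78/7, pi,sqrt( 15), 99]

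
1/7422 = 1/7422 = 0.00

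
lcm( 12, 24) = 24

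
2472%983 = 506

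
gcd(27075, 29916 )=3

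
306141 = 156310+149831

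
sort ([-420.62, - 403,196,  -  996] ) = [-996,  -  420.62, - 403,196] 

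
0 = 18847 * 0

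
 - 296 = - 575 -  - 279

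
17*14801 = 251617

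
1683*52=87516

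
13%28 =13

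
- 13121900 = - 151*86900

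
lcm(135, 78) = 3510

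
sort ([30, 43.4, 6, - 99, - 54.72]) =[ - 99, - 54.72, 6 , 30,43.4]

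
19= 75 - 56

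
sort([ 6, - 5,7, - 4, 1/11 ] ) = [ - 5, - 4,1/11, 6,7]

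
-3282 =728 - 4010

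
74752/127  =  74752/127 = 588.60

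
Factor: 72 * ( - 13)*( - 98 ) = 91728 = 2^4*3^2 * 7^2*13^1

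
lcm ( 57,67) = 3819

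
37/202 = 37/202 = 0.18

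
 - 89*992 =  - 88288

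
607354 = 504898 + 102456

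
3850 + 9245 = 13095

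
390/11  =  390/11=35.45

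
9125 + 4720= 13845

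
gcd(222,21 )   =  3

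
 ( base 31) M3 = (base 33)kp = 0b1010101101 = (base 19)1h1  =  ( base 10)685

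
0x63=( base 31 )36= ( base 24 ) 43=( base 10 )99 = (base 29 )3c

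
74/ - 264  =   - 1 + 95/132 = -0.28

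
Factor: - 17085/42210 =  - 17/42=-  2^(-1) * 3^( - 1)*7^( - 1)*17^1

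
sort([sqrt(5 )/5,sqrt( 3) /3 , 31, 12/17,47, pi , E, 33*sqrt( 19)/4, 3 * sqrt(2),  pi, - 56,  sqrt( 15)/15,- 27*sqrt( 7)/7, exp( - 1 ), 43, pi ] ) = [ - 56, - 27*sqrt (7 ) /7, sqrt( 15)/15, exp(-1 ),sqrt( 5)/5 , sqrt(3)/3,12/17, E,pi, pi, pi , 3 *sqrt ( 2 ),31, 33*sqrt(19 )/4,43, 47] 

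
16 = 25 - 9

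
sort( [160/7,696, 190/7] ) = [160/7,190/7,696] 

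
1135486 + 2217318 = 3352804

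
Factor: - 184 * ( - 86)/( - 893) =-15824/893 = -2^4*19^( - 1) * 23^1  *  43^1*47^( - 1 ) 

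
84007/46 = 1826 + 11/46 = 1826.24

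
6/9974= 3/4987=0.00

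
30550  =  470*65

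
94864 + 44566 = 139430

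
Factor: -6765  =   - 3^1*5^1*11^1 *41^1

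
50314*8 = 402512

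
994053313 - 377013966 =617039347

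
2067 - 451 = 1616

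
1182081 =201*5881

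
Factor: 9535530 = 2^1*3^1 * 5^1 * 19^1 * 16729^1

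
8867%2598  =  1073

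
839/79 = 10+49/79 = 10.62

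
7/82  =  7/82 = 0.09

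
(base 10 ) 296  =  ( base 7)602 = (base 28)ag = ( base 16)128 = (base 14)172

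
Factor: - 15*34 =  - 510 = - 2^1*3^1*5^1*17^1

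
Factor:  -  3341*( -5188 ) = 17333108 = 2^2*13^1 * 257^1*1297^1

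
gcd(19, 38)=19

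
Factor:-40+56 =16 = 2^4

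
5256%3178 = 2078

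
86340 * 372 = 32118480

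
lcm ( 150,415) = 12450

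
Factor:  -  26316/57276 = -17^1 *37^( - 1) =- 17/37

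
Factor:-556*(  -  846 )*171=80434296 = 2^3*3^4*19^1 * 47^1*139^1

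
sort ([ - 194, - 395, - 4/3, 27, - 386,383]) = [ - 395, - 386 , - 194  , - 4/3,  27,  383]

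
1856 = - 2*( - 928)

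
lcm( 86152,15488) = 1378432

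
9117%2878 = 483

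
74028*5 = 370140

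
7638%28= 22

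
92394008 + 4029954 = 96423962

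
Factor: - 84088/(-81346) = 2^2*23^1*89^(-1) = 92/89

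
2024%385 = 99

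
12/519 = 4/173 = 0.02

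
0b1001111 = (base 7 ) 142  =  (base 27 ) 2P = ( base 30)2J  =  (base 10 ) 79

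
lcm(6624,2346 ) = 112608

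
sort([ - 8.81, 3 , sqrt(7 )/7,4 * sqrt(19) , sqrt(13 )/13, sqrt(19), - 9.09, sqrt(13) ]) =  [ - 9.09 ,- 8.81, sqrt( 13 ) /13,sqrt(7) /7 , 3, sqrt(13), sqrt( 19 ),4*sqrt(19) ] 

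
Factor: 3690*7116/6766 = 2^2*3^3*5^1*17^(-1)*41^1*199^( - 1)*593^1= 13129020/3383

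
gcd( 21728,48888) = 5432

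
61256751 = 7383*8297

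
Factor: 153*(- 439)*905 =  - 3^2*5^1* 17^1* 181^1*439^1 = - 60786135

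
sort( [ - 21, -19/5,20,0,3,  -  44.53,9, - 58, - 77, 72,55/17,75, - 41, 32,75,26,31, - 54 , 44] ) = [-77, - 58, - 54,- 44.53,- 41, - 21, - 19/5,0, 3,55/17, 9  ,  20,26, 31,32,44,72,75, 75 ]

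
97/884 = 97/884 = 0.11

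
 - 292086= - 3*97362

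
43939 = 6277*7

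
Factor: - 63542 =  - 2^1 * 31771^1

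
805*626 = 503930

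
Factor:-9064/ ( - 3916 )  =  2^1*89^( - 1 )*103^1= 206/89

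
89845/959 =93 + 94/137=93.69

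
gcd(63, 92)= 1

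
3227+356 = 3583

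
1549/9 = 172 +1/9 = 172.11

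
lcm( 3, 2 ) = 6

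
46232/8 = 5779 = 5779.00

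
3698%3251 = 447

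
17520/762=2920/127 = 22.99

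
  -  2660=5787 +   -  8447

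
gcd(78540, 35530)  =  1870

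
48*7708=369984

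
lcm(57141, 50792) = 457128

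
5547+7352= 12899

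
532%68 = 56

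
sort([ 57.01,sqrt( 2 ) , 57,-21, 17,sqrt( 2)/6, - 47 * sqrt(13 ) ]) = [-47*sqrt(13),-21,sqrt(2) /6,sqrt(2 ),17,57,57.01] 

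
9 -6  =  3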